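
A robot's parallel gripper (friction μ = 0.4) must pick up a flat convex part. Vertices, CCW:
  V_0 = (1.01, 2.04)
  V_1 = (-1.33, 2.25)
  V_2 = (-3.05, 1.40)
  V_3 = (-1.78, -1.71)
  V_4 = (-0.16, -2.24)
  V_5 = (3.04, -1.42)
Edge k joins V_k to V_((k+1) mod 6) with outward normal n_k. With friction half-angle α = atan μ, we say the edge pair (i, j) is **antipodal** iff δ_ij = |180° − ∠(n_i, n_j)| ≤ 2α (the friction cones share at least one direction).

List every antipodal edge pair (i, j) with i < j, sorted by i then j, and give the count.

α = atan 0.4 = 21.80°;  2α = 43.60°
n_0 = (+0.0894, +0.9960)
n_1 = (-0.4430, +0.8965)
n_2 = (-0.9258, -0.3781)
n_3 = (-0.3109, -0.9504)
n_4 = (+0.2482, -0.9687)
n_5 = (+0.8625, +0.5060)
  (0,1): δ = 148.57°  ·
  (0,2): δ = 62.66°  ·
  (0,3): δ = 12.99°  ✓
  (0,4): δ = 19.50°  ✓
  (0,5): δ = 125.53°  ·
  (1,2): δ = 94.08°  ·
  (1,3): δ = 44.41°  ·
  (1,4): δ = 11.93°  ✓
  (1,5): δ = 94.10°  ·
  (2,3): δ = 130.33°  ·
  (2,4): δ = 97.84°  ·
  (2,5): δ = 8.19°  ✓
  (3,4): δ = 147.51°  ·
  (3,5): δ = 41.48°  ✓
  (4,5): δ = 73.97°  ·
antipodal pairs: 5

count = 5; pairs: (0,3), (0,4), (1,4), (2,5), (3,5)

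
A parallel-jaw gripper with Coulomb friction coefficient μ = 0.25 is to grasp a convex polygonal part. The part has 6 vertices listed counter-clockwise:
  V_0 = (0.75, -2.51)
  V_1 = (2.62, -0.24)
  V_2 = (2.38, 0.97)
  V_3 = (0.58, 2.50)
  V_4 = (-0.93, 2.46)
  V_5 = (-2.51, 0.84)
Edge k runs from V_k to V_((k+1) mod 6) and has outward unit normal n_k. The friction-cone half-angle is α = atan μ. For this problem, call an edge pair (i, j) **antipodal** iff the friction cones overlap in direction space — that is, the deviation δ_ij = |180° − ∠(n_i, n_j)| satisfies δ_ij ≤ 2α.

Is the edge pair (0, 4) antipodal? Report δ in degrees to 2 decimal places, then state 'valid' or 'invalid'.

δ = 4.80°, valid

α = atan 0.25 = 14.04°;  2α = 28.07°
edge 0: e_0 = (+1.87, +2.27);  n_0 = (+0.7718, -0.6358)
edge 4: e_4 = (-1.58, -1.62);  n_4 = (-0.7159, +0.6982)
∠(n_0, n_4) = 175.20°
δ = |180° − 175.20°| = 4.80°
4.80° ≤ 2α = 28.07°  →  valid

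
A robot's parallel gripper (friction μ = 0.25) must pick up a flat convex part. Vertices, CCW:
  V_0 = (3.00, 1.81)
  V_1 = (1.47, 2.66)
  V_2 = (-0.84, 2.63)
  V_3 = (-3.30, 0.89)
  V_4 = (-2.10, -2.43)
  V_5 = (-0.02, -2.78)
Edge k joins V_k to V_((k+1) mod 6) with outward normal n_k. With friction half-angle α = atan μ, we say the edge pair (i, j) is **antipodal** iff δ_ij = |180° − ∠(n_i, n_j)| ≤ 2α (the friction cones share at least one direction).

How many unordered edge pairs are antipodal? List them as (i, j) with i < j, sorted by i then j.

α = atan 0.25 = 14.04°;  2α = 28.07°
n_0 = (+0.4856, +0.8742)
n_1 = (-0.0130, +0.9999)
n_2 = (-0.5775, +0.8164)
n_3 = (-0.9405, -0.3399)
n_4 = (-0.1659, -0.9861)
n_5 = (+0.8354, -0.5496)
  (0,1): δ = 150.20°  ·
  (0,2): δ = 115.67°  ·
  (0,3): δ = 41.07°  ·
  (0,4): δ = 19.50°  ✓
  (0,5): δ = 85.71°  ·
  (1,2): δ = 145.47°  ·
  (1,3): δ = 70.87°  ·
  (1,4): δ = 10.30°  ✓
  (1,5): δ = 55.91°  ·
  (2,3): δ = 105.40°  ·
  (2,4): δ = 44.82°  ·
  (2,5): δ = 21.38°  ✓
  (3,4): δ = 119.42°  ·
  (3,5): δ = 53.22°  ·
  (4,5): δ = 113.79°  ·
antipodal pairs: 3

count = 3; pairs: (0,4), (1,4), (2,5)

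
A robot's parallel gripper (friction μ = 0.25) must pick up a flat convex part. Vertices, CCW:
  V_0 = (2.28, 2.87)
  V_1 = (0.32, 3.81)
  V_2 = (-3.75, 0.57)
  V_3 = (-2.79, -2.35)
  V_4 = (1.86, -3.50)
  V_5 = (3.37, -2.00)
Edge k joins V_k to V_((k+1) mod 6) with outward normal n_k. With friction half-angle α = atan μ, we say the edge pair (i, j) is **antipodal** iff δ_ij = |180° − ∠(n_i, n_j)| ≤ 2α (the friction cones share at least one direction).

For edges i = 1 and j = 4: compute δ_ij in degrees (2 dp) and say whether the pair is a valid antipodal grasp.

α = atan 0.25 = 14.04°;  2α = 28.07°
edge 1: e_1 = (-4.07, -3.24);  n_1 = (-0.6228, +0.7824)
edge 4: e_4 = (+1.51, +1.50);  n_4 = (+0.7048, -0.7095)
∠(n_1, n_4) = 173.71°
δ = |180° − 173.71°| = 6.29°
6.29° ≤ 2α = 28.07°  →  valid

δ = 6.29°, valid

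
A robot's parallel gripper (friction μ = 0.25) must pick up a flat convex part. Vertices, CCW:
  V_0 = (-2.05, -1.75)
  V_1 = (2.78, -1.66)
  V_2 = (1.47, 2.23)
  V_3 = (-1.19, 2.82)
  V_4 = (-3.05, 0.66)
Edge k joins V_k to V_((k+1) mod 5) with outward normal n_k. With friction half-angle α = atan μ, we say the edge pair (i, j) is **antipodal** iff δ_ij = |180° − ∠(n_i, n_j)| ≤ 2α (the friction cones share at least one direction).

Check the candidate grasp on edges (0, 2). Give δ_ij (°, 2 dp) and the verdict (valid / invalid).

δ = 13.57°, valid

α = atan 0.25 = 14.04°;  2α = 28.07°
edge 0: e_0 = (+4.83, +0.09);  n_0 = (+0.0186, -0.9998)
edge 2: e_2 = (-2.66, +0.59);  n_2 = (+0.2165, +0.9763)
∠(n_0, n_2) = 166.43°
δ = |180° − 166.43°| = 13.57°
13.57° ≤ 2α = 28.07°  →  valid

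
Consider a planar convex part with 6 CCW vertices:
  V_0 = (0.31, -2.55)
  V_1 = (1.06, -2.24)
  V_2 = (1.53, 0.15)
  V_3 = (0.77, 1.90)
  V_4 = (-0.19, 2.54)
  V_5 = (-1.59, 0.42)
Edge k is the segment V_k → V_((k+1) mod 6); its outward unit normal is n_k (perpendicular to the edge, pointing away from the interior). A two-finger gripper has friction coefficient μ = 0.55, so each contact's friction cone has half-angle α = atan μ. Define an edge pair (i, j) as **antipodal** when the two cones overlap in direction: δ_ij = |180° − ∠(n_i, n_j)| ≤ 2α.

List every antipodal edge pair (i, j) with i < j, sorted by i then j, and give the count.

count = 7; pairs: (0,3), (0,4), (1,4), (1,5), (2,4), (2,5), (3,5)

α = atan 0.55 = 28.81°;  2α = 57.62°
n_0 = (+0.3820, -0.9242)
n_1 = (+0.9812, -0.1930)
n_2 = (+0.9172, +0.3983)
n_3 = (+0.5547, +0.8321)
n_4 = (-0.8345, +0.5511)
n_5 = (-0.8424, -0.5389)
  (0,1): δ = 123.58°  ·
  (0,2): δ = 88.98°  ·
  (0,3): δ = 56.15°  ✓
  (0,4): δ = 34.10°  ✓
  (0,5): δ = 100.15°  ·
  (1,2): δ = 145.40°  ·
  (1,3): δ = 112.56°  ·
  (1,4): δ = 22.31°  ✓
  (1,5): δ = 43.73°  ✓
  (2,3): δ = 147.16°  ·
  (2,4): δ = 56.91°  ✓
  (2,5): δ = 9.13°  ✓
  (3,4): δ = 89.75°  ·
  (3,5): δ = 23.70°  ✓
  (4,5): δ = 113.95°  ·
antipodal pairs: 7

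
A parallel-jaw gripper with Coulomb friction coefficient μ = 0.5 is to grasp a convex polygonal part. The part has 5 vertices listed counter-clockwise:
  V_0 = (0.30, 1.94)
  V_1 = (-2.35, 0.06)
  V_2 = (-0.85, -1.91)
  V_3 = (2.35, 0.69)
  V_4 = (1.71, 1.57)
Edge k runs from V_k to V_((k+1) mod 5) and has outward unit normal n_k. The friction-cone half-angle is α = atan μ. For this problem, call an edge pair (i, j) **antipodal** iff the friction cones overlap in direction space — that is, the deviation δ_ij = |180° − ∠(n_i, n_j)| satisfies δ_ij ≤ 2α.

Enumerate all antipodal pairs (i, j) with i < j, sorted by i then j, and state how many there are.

α = atan 0.5 = 26.57°;  2α = 53.13°
n_0 = (-0.5786, +0.8156)
n_1 = (-0.7956, -0.6058)
n_2 = (+0.6306, -0.7761)
n_3 = (+0.8087, +0.5882)
n_4 = (+0.2538, +0.9673)
  (0,1): δ = 88.07°  ·
  (0,2): δ = 3.74°  ✓
  (0,3): δ = 90.67°  ·
  (0,4): δ = 129.94°  ·
  (1,2): δ = 88.19°  ·
  (1,3): δ = 1.26°  ✓
  (1,4): δ = 38.01°  ✓
  (2,3): δ = 93.07°  ·
  (2,4): δ = 53.80°  ·
  (3,4): δ = 140.73°  ·
antipodal pairs: 3

count = 3; pairs: (0,2), (1,3), (1,4)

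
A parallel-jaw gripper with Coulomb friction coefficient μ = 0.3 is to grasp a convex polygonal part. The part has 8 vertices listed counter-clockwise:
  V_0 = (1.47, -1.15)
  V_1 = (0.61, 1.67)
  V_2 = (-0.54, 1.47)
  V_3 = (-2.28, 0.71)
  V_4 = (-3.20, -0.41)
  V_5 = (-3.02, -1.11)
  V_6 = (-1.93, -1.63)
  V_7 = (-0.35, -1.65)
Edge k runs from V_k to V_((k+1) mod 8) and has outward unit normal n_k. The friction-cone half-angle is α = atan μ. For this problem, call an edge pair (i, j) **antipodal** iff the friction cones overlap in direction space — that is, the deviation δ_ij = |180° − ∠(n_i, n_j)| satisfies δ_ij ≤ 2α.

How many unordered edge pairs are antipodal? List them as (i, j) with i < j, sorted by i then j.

count = 5; pairs: (0,4), (1,6), (1,7), (2,6), (2,7)

α = atan 0.3 = 16.70°;  2α = 33.40°
n_0 = (+0.9565, +0.2917)
n_1 = (-0.1713, +0.9852)
n_2 = (-0.4003, +0.9164)
n_3 = (-0.7727, +0.6347)
n_4 = (-0.9685, -0.2490)
n_5 = (-0.4306, -0.9026)
n_6 = (-0.0127, -0.9999)
n_7 = (+0.2649, -0.9643)
  (0,1): δ = 97.09°  ·
  (0,2): δ = 83.37°  ·
  (0,3): δ = 56.36°  ·
  (0,4): δ = 2.54°  ✓
  (0,5): δ = 47.54°  ·
  (0,6): δ = 72.31°  ·
  (0,7): δ = 88.40°  ·
  (1,2): δ = 166.27°  ·
  (1,3): δ = 139.27°  ·
  (1,4): δ = 85.45°  ·
  (1,5): δ = 35.37°  ·
  (1,6): δ = 10.59°  ✓
  (1,7): δ = 5.50°  ✓
  (2,3): δ = 153.00°  ·
  (2,4): δ = 99.17°  ·
  (2,5): δ = 49.10°  ·
  (2,6): δ = 24.32°  ✓
  (2,7): δ = 8.23°  ✓
  (3,4): δ = 126.18°  ·
  (3,5): δ = 76.10°  ·
  (3,6): δ = 51.32°  ·
  (3,7): δ = 35.24°  ·
  (4,5): δ = 129.92°  ·
  (4,6): δ = 105.15°  ·
  (4,7): δ = 89.06°  ·
  (5,6): δ = 155.22°  ·
  (5,7): δ = 139.13°  ·
  (6,7): δ = 163.91°  ·
antipodal pairs: 5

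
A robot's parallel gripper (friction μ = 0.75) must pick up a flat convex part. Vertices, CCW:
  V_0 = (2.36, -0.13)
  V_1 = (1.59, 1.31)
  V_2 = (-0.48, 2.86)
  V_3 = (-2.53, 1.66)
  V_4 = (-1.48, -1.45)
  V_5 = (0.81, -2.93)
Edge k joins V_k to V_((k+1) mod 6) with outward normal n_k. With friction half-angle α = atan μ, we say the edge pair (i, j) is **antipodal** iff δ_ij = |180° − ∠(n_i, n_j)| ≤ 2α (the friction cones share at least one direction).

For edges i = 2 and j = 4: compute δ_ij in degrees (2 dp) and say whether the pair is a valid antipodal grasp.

δ = 63.22°, valid

α = atan 0.75 = 36.87°;  2α = 73.74°
edge 2: e_2 = (-2.05, -1.20);  n_2 = (-0.5052, +0.8630)
edge 4: e_4 = (+2.29, -1.48);  n_4 = (-0.5428, -0.8399)
∠(n_2, n_4) = 116.78°
δ = |180° − 116.78°| = 63.22°
63.22° ≤ 2α = 73.74°  →  valid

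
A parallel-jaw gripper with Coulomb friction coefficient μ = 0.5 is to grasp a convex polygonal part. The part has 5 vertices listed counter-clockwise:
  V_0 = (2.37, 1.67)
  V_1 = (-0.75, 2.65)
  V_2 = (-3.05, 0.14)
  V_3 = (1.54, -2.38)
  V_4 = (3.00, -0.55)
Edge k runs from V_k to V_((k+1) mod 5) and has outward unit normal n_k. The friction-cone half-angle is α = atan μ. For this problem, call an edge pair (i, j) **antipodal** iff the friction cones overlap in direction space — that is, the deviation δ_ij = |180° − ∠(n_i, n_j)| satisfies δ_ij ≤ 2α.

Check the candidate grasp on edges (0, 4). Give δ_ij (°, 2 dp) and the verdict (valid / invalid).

δ = 123.28°, invalid

α = atan 0.5 = 26.57°;  2α = 53.13°
edge 0: e_0 = (-3.12, +0.98);  n_0 = (+0.2997, +0.9540)
edge 4: e_4 = (-0.63, +2.22);  n_4 = (+0.9620, +0.2730)
∠(n_0, n_4) = 56.72°
δ = |180° − 56.72°| = 123.28°
123.28° > 2α = 53.13°  →  invalid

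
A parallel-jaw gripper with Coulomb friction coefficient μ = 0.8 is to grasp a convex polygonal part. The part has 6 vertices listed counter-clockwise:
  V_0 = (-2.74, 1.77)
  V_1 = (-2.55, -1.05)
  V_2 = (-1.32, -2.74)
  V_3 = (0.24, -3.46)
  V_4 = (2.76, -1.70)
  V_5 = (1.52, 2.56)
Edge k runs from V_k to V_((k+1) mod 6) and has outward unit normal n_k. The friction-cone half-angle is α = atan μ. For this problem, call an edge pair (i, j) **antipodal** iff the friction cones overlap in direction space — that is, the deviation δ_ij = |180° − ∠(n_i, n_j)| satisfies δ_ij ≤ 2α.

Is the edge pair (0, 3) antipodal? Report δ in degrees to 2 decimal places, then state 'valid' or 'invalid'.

α = atan 0.8 = 38.66°;  2α = 77.32°
edge 0: e_0 = (+0.19, -2.82);  n_0 = (-0.9977, -0.0672)
edge 3: e_3 = (+2.52, +1.76);  n_3 = (+0.5726, -0.8198)
∠(n_0, n_3) = 121.08°
δ = |180° − 121.08°| = 58.92°
58.92° ≤ 2α = 77.32°  →  valid

δ = 58.92°, valid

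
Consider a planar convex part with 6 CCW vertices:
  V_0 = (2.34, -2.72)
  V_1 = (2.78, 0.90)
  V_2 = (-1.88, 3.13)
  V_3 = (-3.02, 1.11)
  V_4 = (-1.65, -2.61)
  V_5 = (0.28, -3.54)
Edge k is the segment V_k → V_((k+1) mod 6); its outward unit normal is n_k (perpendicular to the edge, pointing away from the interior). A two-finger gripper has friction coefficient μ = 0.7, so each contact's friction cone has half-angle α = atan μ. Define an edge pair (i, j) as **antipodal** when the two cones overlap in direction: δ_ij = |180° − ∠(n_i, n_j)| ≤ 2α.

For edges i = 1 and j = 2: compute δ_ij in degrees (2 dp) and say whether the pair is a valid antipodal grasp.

α = atan 0.7 = 34.99°;  2α = 69.98°
edge 1: e_1 = (-4.66, +2.23);  n_1 = (+0.4317, +0.9020)
edge 2: e_2 = (-1.14, -2.02);  n_2 = (-0.8709, +0.4915)
∠(n_1, n_2) = 86.13°
δ = |180° − 86.13°| = 93.87°
93.87° > 2α = 69.98°  →  invalid

δ = 93.87°, invalid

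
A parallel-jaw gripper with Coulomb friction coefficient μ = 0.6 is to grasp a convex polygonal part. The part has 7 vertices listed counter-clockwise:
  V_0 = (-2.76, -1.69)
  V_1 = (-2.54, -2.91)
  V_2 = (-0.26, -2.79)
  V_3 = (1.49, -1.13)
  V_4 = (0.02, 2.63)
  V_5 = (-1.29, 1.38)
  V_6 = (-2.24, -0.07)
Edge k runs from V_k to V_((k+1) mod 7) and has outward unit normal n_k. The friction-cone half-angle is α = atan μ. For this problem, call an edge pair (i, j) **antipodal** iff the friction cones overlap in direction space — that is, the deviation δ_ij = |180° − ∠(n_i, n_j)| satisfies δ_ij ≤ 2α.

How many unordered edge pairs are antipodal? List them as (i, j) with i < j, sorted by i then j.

α = atan 0.6 = 30.96°;  2α = 61.93°
n_0 = (-0.9841, -0.1775)
n_1 = (+0.0526, -0.9986)
n_2 = (+0.6882, -0.7255)
n_3 = (+0.9314, +0.3641)
n_4 = (-0.6903, +0.7235)
n_5 = (-0.8365, +0.5480)
n_6 = (-0.9522, +0.3056)
  (0,1): δ = 97.21°  ·
  (0,2): δ = 56.73°  ✓
  (0,3): δ = 11.13°  ✓
  (0,4): δ = 123.44°  ·
  (0,5): δ = 136.55°  ·
  (0,6): δ = 151.98°  ·
  (1,2): δ = 139.52°  ·
  (1,3): δ = 71.66°  ·
  (1,4): δ = 40.64°  ✓
  (1,5): δ = 53.76°  ✓
  (1,6): δ = 69.19°  ·
  (2,3): δ = 112.13°  ·
  (2,4): δ = 0.17°  ✓
  (2,5): δ = 13.28°  ✓
  (2,6): δ = 28.72°  ✓
  (3,4): δ = 67.70°  ·
  (3,5): δ = 54.59°  ✓
  (3,6): δ = 39.15°  ✓
  (4,5): δ = 166.89°  ·
  (4,6): δ = 151.45°  ·
  (5,6): δ = 164.56°  ·
antipodal pairs: 9

count = 9; pairs: (0,2), (0,3), (1,4), (1,5), (2,4), (2,5), (2,6), (3,5), (3,6)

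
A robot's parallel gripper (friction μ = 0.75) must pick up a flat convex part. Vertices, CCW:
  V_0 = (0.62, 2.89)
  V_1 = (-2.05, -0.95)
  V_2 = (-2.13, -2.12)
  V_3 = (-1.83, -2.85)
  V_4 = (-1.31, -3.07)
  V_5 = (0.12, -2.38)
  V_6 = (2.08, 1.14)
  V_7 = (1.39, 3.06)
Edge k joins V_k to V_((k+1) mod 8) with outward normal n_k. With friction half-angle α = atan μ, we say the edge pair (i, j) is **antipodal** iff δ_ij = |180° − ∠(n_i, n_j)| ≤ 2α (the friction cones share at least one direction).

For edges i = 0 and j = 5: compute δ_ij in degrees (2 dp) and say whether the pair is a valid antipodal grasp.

δ = 5.70°, valid

α = atan 0.75 = 36.87°;  2α = 73.74°
edge 0: e_0 = (-2.67, -3.84);  n_0 = (-0.8210, +0.5709)
edge 5: e_5 = (+1.96, +3.52);  n_5 = (+0.8737, -0.4865)
∠(n_0, n_5) = 174.30°
δ = |180° − 174.30°| = 5.70°
5.70° ≤ 2α = 73.74°  →  valid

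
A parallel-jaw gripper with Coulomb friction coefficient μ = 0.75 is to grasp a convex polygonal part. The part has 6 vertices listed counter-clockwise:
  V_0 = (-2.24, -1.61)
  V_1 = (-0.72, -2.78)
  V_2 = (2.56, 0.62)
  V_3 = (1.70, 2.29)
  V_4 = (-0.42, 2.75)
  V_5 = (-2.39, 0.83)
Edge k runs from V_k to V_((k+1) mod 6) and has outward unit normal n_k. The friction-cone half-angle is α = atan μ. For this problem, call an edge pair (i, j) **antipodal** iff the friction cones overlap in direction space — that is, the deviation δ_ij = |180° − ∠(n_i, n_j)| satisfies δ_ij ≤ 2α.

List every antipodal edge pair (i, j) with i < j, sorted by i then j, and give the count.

α = atan 0.75 = 36.87°;  2α = 73.74°
n_0 = (-0.6100, -0.7924)
n_1 = (+0.7197, -0.6943)
n_2 = (+0.8890, +0.4578)
n_3 = (+0.2120, +0.9773)
n_4 = (-0.6980, +0.7161)
n_5 = (-0.9981, -0.0614)
  (0,1): δ = 96.38°  ·
  (0,2): δ = 25.17°  ✓
  (0,3): δ = 25.34°  ✓
  (0,4): δ = 81.85°  ·
  (0,5): δ = 131.10°  ·
  (1,2): δ = 108.78°  ·
  (1,3): δ = 58.27°  ✓
  (1,4): δ = 1.77°  ✓
  (1,5): δ = 47.49°  ✓
  (2,3): δ = 129.49°  ·
  (2,4): δ = 72.98°  ✓
  (2,5): δ = 23.73°  ✓
  (3,4): δ = 123.49°  ·
  (3,5): δ = 74.24°  ·
  (4,5): δ = 130.75°  ·
antipodal pairs: 7

count = 7; pairs: (0,2), (0,3), (1,3), (1,4), (1,5), (2,4), (2,5)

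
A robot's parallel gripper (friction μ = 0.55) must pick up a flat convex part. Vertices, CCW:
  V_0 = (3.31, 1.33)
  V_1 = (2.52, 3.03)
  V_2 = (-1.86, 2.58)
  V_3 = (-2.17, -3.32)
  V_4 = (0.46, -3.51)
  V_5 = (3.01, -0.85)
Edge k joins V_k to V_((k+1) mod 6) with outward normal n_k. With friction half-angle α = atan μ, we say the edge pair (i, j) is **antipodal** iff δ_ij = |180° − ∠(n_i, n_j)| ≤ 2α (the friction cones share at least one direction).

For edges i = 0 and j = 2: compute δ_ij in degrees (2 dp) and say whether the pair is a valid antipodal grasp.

α = atan 0.55 = 28.81°;  2α = 57.62°
edge 0: e_0 = (-0.79, +1.70);  n_0 = (+0.9069, +0.4214)
edge 2: e_2 = (-0.31, -5.90);  n_2 = (-0.9986, +0.0525)
∠(n_0, n_2) = 152.07°
δ = |180° − 152.07°| = 27.93°
27.93° ≤ 2α = 57.62°  →  valid

δ = 27.93°, valid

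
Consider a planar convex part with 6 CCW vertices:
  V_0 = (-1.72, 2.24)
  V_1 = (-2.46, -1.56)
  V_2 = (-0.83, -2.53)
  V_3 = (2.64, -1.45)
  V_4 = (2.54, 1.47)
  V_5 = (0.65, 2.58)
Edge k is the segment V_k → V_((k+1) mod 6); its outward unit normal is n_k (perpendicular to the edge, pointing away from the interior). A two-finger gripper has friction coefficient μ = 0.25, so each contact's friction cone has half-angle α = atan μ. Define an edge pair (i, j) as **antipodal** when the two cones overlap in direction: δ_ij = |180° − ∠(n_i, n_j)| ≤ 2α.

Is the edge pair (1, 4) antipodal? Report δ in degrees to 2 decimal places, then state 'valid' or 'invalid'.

δ = 0.33°, valid

α = atan 0.25 = 14.04°;  2α = 28.07°
edge 1: e_1 = (+1.63, -0.97);  n_1 = (-0.5114, -0.8593)
edge 4: e_4 = (-1.89, +1.11);  n_4 = (+0.5064, +0.8623)
∠(n_1, n_4) = 179.67°
δ = |180° − 179.67°| = 0.33°
0.33° ≤ 2α = 28.07°  →  valid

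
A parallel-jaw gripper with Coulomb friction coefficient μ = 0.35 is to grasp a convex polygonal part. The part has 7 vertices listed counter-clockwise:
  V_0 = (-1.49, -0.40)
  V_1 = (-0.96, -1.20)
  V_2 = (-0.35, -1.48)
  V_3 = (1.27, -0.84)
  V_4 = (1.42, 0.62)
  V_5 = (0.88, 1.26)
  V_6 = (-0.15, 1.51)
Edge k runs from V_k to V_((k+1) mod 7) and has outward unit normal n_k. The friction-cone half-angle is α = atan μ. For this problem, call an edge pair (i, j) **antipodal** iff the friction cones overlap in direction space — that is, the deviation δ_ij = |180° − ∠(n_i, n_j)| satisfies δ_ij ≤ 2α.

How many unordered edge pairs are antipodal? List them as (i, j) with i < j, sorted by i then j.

α = atan 0.35 = 19.29°;  2α = 38.58°
n_0 = (-0.8336, -0.5523)
n_1 = (-0.4172, -0.9088)
n_2 = (+0.3674, -0.9301)
n_3 = (+0.9948, -0.1022)
n_4 = (+0.7643, +0.6449)
n_5 = (+0.2359, +0.9718)
n_6 = (-0.8186, +0.5743)
  (0,1): δ = 148.18°  ·
  (0,2): δ = 101.97°  ·
  (0,3): δ = 39.39°  ·
  (0,4): δ = 6.63°  ✓
  (0,5): δ = 42.83°  ·
  (0,6): δ = 111.42°  ·
  (1,2): δ = 133.79°  ·
  (1,3): δ = 71.21°  ·
  (1,4): δ = 25.19°  ✓
  (1,5): δ = 11.01°  ✓
  (1,6): δ = 79.60°  ·
  (2,3): δ = 117.42°  ·
  (2,4): δ = 71.40°  ·
  (2,5): δ = 35.20°  ✓
  (2,6): δ = 33.39°  ✓
  (3,4): δ = 133.98°  ·
  (3,5): δ = 97.78°  ·
  (3,6): δ = 29.19°  ✓
  (4,5): δ = 143.80°  ·
  (4,6): δ = 75.21°  ·
  (5,6): δ = 111.41°  ·
antipodal pairs: 6

count = 6; pairs: (0,4), (1,4), (1,5), (2,5), (2,6), (3,6)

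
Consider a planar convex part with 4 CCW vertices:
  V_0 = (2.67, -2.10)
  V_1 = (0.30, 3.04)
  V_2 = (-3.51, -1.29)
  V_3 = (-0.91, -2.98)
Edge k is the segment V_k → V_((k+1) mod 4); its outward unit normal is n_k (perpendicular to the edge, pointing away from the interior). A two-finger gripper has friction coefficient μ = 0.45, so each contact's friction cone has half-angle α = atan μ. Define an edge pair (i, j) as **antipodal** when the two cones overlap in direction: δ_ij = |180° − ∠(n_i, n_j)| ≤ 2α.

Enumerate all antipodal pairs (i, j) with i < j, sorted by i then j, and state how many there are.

α = atan 0.45 = 24.23°;  2α = 48.46°
n_0 = (+0.9081, +0.4187)
n_1 = (-0.7507, +0.6606)
n_2 = (-0.5450, -0.8384)
n_3 = (+0.2387, -0.9711)
  (0,1): δ = 66.10°  ·
  (0,2): δ = 32.22°  ✓
  (0,3): δ = 79.06°  ·
  (1,2): δ = 81.68°  ·
  (1,3): δ = 34.85°  ✓
  (2,3): δ = 133.17°  ·
antipodal pairs: 2

count = 2; pairs: (0,2), (1,3)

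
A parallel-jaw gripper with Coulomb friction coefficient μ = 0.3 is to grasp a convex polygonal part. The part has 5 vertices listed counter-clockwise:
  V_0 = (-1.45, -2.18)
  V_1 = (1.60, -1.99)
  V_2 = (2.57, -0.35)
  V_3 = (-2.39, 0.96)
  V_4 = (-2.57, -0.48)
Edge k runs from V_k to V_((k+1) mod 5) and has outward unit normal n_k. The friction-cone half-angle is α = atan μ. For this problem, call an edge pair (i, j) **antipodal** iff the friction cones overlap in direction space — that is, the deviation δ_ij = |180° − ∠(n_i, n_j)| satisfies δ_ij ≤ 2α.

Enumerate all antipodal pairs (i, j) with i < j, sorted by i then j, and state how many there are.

α = atan 0.3 = 16.70°;  2α = 33.40°
n_0 = (+0.0622, -0.9981)
n_1 = (+0.8607, -0.5091)
n_2 = (+0.2554, +0.9668)
n_3 = (-0.9923, +0.1240)
n_4 = (-0.8351, -0.5502)
  (0,1): δ = 124.17°  ·
  (0,2): δ = 18.36°  ✓
  (0,3): δ = 79.31°  ·
  (0,4): δ = 119.81°  ·
  (1,2): δ = 74.19°  ·
  (1,3): δ = 23.48°  ✓
  (1,4): δ = 63.98°  ·
  (2,3): δ = 82.33°  ·
  (2,4): δ = 41.83°  ·
  (3,4): δ = 139.50°  ·
antipodal pairs: 2

count = 2; pairs: (0,2), (1,3)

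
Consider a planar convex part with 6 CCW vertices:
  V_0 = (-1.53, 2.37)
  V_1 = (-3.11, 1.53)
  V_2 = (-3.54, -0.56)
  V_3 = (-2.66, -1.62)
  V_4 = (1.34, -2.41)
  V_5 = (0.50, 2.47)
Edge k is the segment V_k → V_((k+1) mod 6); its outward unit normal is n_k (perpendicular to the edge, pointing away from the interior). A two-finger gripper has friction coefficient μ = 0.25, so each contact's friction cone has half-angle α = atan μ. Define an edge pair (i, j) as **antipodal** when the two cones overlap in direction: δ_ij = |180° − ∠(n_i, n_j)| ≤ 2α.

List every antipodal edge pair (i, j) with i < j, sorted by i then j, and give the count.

α = atan 0.25 = 14.04°;  2α = 28.07°
n_0 = (-0.4694, +0.8830)
n_1 = (-0.9795, +0.2015)
n_2 = (-0.7694, -0.6388)
n_3 = (-0.1938, -0.9810)
n_4 = (+0.9855, +0.1696)
n_5 = (-0.0492, +0.9988)
  (0,1): δ = 129.62°  ·
  (0,2): δ = 78.30°  ·
  (0,3): δ = 39.17°  ·
  (0,4): δ = 71.77°  ·
  (0,5): δ = 154.82°  ·
  (1,2): δ = 128.68°  ·
  (1,3): δ = 89.55°  ·
  (1,4): δ = 21.39°  ✓
  (1,5): δ = 104.45°  ·
  (2,3): δ = 140.87°  ·
  (2,4): δ = 29.93°  ·
  (2,5): δ = 53.12°  ·
  (3,4): δ = 69.06°  ·
  (3,5): δ = 13.99°  ✓
  (4,5): δ = 96.95°  ·
antipodal pairs: 2

count = 2; pairs: (1,4), (3,5)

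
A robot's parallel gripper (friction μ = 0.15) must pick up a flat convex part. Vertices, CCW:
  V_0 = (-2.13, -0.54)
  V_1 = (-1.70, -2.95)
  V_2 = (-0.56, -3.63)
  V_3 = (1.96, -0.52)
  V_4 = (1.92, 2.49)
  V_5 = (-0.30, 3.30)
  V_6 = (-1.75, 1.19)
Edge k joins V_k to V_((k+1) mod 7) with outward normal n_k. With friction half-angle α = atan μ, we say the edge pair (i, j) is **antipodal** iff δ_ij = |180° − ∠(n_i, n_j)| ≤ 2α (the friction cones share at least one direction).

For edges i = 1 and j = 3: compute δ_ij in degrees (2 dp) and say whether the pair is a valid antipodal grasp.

δ = 58.42°, invalid

α = atan 0.15 = 8.53°;  2α = 17.06°
edge 1: e_1 = (+1.14, -0.68);  n_1 = (-0.5123, -0.8588)
edge 3: e_3 = (-0.04, +3.01);  n_3 = (+0.9999, +0.0133)
∠(n_1, n_3) = 121.58°
δ = |180° − 121.58°| = 58.42°
58.42° > 2α = 17.06°  →  invalid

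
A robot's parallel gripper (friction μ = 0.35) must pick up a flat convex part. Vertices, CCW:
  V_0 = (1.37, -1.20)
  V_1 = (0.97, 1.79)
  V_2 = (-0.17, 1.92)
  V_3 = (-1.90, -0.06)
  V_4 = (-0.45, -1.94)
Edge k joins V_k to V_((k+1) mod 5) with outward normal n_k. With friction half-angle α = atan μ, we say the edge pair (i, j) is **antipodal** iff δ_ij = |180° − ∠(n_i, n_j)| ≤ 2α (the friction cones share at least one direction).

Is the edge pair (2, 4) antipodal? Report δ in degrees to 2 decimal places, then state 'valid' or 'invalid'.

δ = 26.73°, valid

α = atan 0.35 = 19.29°;  2α = 38.58°
edge 2: e_2 = (-1.73, -1.98);  n_2 = (-0.7530, +0.6580)
edge 4: e_4 = (+1.82, +0.74);  n_4 = (+0.3767, -0.9264)
∠(n_2, n_4) = 153.27°
δ = |180° − 153.27°| = 26.73°
26.73° ≤ 2α = 38.58°  →  valid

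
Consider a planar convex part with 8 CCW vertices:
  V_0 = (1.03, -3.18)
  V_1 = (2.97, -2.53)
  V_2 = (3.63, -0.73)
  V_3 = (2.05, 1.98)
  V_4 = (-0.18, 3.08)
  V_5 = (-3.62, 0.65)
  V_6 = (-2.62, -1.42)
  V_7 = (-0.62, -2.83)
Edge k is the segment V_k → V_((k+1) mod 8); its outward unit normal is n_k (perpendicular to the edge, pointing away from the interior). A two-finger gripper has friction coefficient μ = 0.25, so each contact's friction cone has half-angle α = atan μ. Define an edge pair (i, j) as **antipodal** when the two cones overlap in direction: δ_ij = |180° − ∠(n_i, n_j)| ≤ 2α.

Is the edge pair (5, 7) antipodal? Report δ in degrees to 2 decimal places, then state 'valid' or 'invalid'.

α = atan 0.25 = 14.04°;  2α = 28.07°
edge 5: e_5 = (+1.00, -2.07);  n_5 = (-0.9004, -0.4350)
edge 7: e_7 = (+1.65, -0.35);  n_7 = (-0.2075, -0.9782)
∠(n_5, n_7) = 52.24°
δ = |180° − 52.24°| = 127.76°
127.76° > 2α = 28.07°  →  invalid

δ = 127.76°, invalid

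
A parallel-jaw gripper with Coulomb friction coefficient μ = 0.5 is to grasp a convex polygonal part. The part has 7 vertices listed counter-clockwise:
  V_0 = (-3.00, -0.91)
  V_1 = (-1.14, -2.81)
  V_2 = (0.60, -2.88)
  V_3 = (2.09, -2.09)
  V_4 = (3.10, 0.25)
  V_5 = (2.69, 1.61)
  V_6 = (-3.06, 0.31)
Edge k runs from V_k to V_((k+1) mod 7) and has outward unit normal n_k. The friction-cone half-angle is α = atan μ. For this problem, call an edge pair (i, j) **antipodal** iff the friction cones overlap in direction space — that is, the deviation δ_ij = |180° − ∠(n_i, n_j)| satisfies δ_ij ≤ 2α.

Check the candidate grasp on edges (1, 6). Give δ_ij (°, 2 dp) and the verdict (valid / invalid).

δ = 95.12°, invalid

α = atan 0.5 = 26.57°;  2α = 53.13°
edge 1: e_1 = (+1.74, -0.07);  n_1 = (-0.0402, -0.9992)
edge 6: e_6 = (+0.06, -1.22);  n_6 = (-0.9988, -0.0491)
∠(n_1, n_6) = 84.88°
δ = |180° − 84.88°| = 95.12°
95.12° > 2α = 53.13°  →  invalid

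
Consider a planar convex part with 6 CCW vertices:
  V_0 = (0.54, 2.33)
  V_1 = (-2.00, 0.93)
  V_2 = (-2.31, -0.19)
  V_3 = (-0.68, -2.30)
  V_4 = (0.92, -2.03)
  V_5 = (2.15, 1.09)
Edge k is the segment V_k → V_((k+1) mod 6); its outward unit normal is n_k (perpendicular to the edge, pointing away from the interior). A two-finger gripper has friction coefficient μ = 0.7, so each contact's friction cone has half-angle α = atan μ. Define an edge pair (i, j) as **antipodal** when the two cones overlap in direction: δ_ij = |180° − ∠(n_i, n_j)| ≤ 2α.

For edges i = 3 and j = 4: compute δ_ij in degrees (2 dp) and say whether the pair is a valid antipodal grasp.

α = atan 0.7 = 34.99°;  2α = 69.98°
edge 3: e_3 = (+1.60, +0.27);  n_3 = (+0.1664, -0.9861)
edge 4: e_4 = (+1.23, +3.12);  n_4 = (+0.9303, -0.3668)
∠(n_3, n_4) = 58.91°
δ = |180° − 58.91°| = 121.09°
121.09° > 2α = 69.98°  →  invalid

δ = 121.09°, invalid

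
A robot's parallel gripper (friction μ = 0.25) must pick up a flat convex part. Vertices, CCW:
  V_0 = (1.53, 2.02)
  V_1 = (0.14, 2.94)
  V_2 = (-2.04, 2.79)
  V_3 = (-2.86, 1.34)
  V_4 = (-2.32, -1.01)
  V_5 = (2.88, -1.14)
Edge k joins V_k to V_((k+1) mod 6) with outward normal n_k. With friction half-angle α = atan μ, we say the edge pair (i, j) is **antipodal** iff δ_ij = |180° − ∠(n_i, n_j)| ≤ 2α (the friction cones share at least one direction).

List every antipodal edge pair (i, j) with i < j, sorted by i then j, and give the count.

count = 2; pairs: (1,4), (3,5)

α = atan 0.25 = 14.04°;  2α = 28.07°
n_0 = (+0.5519, +0.8339)
n_1 = (-0.0686, +0.9976)
n_2 = (-0.8705, +0.4923)
n_3 = (-0.9746, -0.2240)
n_4 = (-0.0250, -0.9997)
n_5 = (+0.9196, +0.3929)
  (0,1): δ = 142.56°  ·
  (0,2): δ = 85.99°  ·
  (0,3): δ = 43.56°  ·
  (0,4): δ = 32.07°  ·
  (0,5): δ = 146.63°  ·
  (1,2): δ = 123.43°  ·
  (1,3): δ = 80.99°  ·
  (1,4): δ = 5.37°  ✓
  (1,5): δ = 109.20°  ·
  (2,3): δ = 137.57°  ·
  (2,4): δ = 61.94°  ·
  (2,5): δ = 52.62°  ·
  (3,4): δ = 104.37°  ·
  (3,5): δ = 10.19°  ✓
  (4,5): δ = 65.43°  ·
antipodal pairs: 2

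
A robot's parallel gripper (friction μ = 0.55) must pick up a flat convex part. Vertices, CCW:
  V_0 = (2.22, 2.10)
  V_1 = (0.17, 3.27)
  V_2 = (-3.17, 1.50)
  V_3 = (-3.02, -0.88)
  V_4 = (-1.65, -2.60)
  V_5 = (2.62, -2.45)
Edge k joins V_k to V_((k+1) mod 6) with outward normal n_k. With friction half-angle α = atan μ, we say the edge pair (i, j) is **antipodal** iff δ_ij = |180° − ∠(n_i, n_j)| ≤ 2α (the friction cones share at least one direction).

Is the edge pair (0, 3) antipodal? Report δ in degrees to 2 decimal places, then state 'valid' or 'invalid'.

δ = 21.75°, valid

α = atan 0.55 = 28.81°;  2α = 57.62°
edge 0: e_0 = (-2.05, +1.17);  n_0 = (+0.4957, +0.8685)
edge 3: e_3 = (+1.37, -1.72);  n_3 = (-0.7822, -0.6230)
∠(n_0, n_3) = 158.25°
δ = |180° − 158.25°| = 21.75°
21.75° ≤ 2α = 57.62°  →  valid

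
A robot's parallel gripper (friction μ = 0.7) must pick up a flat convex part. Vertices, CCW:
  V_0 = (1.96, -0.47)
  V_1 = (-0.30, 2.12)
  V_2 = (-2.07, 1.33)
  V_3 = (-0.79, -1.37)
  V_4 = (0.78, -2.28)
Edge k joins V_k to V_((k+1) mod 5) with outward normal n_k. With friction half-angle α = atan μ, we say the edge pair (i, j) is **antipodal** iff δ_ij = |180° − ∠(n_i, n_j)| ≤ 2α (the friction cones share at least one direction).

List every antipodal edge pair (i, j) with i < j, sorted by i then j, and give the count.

count = 5; pairs: (0,2), (0,3), (1,3), (1,4), (2,4)

α = atan 0.7 = 34.99°;  2α = 69.98°
n_0 = (+0.7535, +0.6575)
n_1 = (-0.4076, +0.9132)
n_2 = (-0.9036, -0.4284)
n_3 = (-0.5015, -0.8652)
n_4 = (+0.8377, -0.5461)
  (0,1): δ = 107.05°  ·
  (0,2): δ = 15.74°  ✓
  (0,3): δ = 18.80°  ✓
  (0,4): δ = 105.79°  ·
  (1,2): δ = 88.69°  ·
  (1,3): δ = 54.15°  ✓
  (1,4): δ = 32.85°  ✓
  (2,3): δ = 145.46°  ·
  (2,4): δ = 58.47°  ✓
  (3,4): δ = 93.00°  ·
antipodal pairs: 5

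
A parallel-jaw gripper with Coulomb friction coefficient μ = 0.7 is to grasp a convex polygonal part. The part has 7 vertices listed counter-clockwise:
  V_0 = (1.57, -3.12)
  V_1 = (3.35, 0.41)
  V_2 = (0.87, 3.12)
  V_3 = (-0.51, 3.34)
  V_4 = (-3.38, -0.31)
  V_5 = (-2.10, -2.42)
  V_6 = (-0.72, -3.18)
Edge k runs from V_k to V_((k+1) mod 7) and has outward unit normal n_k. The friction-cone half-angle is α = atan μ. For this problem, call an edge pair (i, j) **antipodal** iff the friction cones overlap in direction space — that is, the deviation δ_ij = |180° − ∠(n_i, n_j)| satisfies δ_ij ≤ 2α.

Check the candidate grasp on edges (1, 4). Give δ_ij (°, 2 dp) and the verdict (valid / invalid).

α = atan 0.7 = 34.99°;  2α = 69.98°
edge 1: e_1 = (-2.48, +2.71);  n_1 = (+0.7377, +0.6751)
edge 4: e_4 = (+1.28, -2.11);  n_4 = (-0.8550, -0.5187)
∠(n_1, n_4) = 168.78°
δ = |180° − 168.78°| = 11.22°
11.22° ≤ 2α = 69.98°  →  valid

δ = 11.22°, valid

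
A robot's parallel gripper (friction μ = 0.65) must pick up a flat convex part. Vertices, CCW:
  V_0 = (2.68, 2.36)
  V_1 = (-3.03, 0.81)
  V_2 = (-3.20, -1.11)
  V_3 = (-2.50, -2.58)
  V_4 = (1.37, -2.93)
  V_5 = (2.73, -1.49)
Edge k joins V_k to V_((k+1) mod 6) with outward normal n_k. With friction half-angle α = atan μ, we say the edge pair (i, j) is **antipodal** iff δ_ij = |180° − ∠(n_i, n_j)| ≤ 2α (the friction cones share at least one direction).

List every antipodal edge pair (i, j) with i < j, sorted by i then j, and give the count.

count = 5; pairs: (0,3), (0,4), (1,4), (1,5), (2,5)

α = atan 0.65 = 33.02°;  2α = 66.05°
n_0 = (-0.2620, +0.9651)
n_1 = (-0.9961, +0.0882)
n_2 = (-0.9029, -0.4299)
n_3 = (-0.0901, -0.9959)
n_4 = (+0.7270, -0.6866)
n_5 = (+0.9999, +0.0130)
  (0,1): δ = 110.25°  ·
  (0,2): δ = 79.72°  ·
  (0,3): δ = 20.35°  ✓
  (0,4): δ = 31.45°  ✓
  (0,5): δ = 75.56°  ·
  (1,2): δ = 149.48°  ·
  (1,3): δ = 90.11°  ·
  (1,4): δ = 38.30°  ✓
  (1,5): δ = 5.80°  ✓
  (2,3): δ = 120.63°  ·
  (2,4): δ = 68.83°  ·
  (2,5): δ = 24.72°  ✓
  (3,4): δ = 128.20°  ·
  (3,5): δ = 84.09°  ·
  (4,5): δ = 135.89°  ·
antipodal pairs: 5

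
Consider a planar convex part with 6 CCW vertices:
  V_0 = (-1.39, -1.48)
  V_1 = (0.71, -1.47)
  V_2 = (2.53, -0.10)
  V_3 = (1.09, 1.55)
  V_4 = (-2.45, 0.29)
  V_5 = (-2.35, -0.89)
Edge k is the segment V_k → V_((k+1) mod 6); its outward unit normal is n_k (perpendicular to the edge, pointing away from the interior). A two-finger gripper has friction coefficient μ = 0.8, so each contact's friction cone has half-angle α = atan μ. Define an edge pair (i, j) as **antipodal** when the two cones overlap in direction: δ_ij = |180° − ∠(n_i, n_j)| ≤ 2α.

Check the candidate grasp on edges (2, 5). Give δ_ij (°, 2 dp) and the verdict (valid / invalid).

δ = 17.31°, valid

α = atan 0.8 = 38.66°;  2α = 77.32°
edge 2: e_2 = (-1.44, +1.65);  n_2 = (+0.7534, +0.6575)
edge 5: e_5 = (+0.96, -0.59);  n_5 = (-0.5236, -0.8520)
∠(n_2, n_5) = 162.69°
δ = |180° − 162.69°| = 17.31°
17.31° ≤ 2α = 77.32°  →  valid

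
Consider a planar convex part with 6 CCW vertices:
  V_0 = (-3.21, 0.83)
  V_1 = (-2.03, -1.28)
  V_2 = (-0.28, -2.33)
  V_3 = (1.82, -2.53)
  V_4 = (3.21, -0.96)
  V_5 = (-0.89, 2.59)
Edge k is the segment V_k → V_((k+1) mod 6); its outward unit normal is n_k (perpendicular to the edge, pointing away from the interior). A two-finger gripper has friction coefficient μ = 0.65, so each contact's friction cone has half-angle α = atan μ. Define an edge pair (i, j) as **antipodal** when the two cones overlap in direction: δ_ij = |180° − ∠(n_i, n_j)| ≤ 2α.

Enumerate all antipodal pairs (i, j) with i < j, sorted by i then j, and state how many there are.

α = atan 0.65 = 33.02°;  2α = 66.05°
n_0 = (-0.8728, -0.4881)
n_1 = (-0.5145, -0.8575)
n_2 = (-0.0948, -0.9955)
n_3 = (+0.7487, -0.6629)
n_4 = (+0.6546, +0.7560)
n_5 = (-0.6044, +0.7967)
  (0,1): δ = 150.18°  ·
  (0,2): δ = 124.66°  ·
  (0,3): δ = 70.74°  ·
  (0,4): δ = 19.90°  ✓
  (0,5): δ = 97.97°  ·
  (1,2): δ = 154.48°  ·
  (1,3): δ = 100.56°  ·
  (1,4): δ = 9.92°  ✓
  (1,5): δ = 68.15°  ·
  (2,3): δ = 126.08°  ·
  (2,4): δ = 35.45°  ✓
  (2,5): δ = 42.63°  ✓
  (3,4): δ = 89.37°  ·
  (3,5): δ = 11.30°  ✓
  (4,5): δ = 101.93°  ·
antipodal pairs: 5

count = 5; pairs: (0,4), (1,4), (2,4), (2,5), (3,5)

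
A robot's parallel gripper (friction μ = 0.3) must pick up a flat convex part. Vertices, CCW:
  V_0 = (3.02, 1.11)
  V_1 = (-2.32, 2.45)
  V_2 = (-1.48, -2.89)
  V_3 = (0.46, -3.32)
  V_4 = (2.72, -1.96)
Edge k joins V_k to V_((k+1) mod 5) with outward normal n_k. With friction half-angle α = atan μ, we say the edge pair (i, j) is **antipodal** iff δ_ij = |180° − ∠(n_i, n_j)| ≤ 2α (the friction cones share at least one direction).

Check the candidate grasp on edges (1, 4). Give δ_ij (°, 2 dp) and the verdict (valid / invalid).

δ = 14.52°, valid

α = atan 0.3 = 16.70°;  2α = 33.40°
edge 1: e_1 = (+0.84, -5.34);  n_1 = (-0.9879, -0.1554)
edge 4: e_4 = (+0.30, +3.07);  n_4 = (+0.9953, -0.0973)
∠(n_1, n_4) = 165.48°
δ = |180° − 165.48°| = 14.52°
14.52° ≤ 2α = 33.40°  →  valid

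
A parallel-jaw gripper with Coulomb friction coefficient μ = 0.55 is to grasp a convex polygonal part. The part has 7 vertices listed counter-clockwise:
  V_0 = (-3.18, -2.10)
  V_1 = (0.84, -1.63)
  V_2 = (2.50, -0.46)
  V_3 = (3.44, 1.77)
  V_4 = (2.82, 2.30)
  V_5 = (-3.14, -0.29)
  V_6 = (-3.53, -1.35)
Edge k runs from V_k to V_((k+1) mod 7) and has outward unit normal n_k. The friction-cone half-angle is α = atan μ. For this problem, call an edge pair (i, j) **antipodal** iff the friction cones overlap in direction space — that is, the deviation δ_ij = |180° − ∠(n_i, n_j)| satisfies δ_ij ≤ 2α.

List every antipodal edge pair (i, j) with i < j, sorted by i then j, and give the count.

count = 8; pairs: (0,3), (0,4), (1,4), (1,5), (2,4), (2,5), (2,6), (3,6)

α = atan 0.55 = 28.81°;  2α = 57.62°
n_0 = (+0.1161, -0.9932)
n_1 = (+0.5761, -0.8174)
n_2 = (+0.9215, -0.3884)
n_3 = (+0.6498, +0.7601)
n_4 = (-0.3986, +0.9171)
n_5 = (-0.9385, +0.3453)
n_6 = (-0.9062, -0.4229)
  (0,1): δ = 151.49°  ·
  (0,2): δ = 119.53°  ·
  (0,3): δ = 47.19°  ✓
  (0,4): δ = 16.82°  ✓
  (0,5): δ = 63.13°  ·
  (0,6): δ = 108.35°  ·
  (1,2): δ = 148.03°  ·
  (1,3): δ = 75.70°  ·
  (1,4): δ = 11.69°  ✓
  (1,5): δ = 34.62°  ✓
  (1,6): δ = 79.84°  ·
  (2,3): δ = 107.67°  ·
  (2,4): δ = 43.66°  ✓
  (2,5): δ = 2.66°  ✓
  (2,6): δ = 47.87°  ✓
  (3,4): δ = 115.99°  ·
  (3,5): δ = 69.67°  ·
  (3,6): δ = 24.46°  ✓
  (4,5): δ = 133.69°  ·
  (4,6): δ = 88.47°  ·
  (5,6): δ = 134.78°  ·
antipodal pairs: 8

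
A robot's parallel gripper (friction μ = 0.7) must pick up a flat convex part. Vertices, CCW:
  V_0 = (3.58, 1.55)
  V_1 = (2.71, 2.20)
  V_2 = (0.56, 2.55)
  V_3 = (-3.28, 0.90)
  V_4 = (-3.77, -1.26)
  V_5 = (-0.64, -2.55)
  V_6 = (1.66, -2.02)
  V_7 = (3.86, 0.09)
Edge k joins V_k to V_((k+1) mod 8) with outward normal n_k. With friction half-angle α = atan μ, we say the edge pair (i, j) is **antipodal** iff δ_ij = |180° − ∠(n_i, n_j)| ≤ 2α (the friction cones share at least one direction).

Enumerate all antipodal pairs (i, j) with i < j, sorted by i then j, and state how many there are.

α = atan 0.7 = 34.99°;  2α = 69.98°
n_0 = (+0.5985, +0.8011)
n_1 = (+0.1607, +0.9870)
n_2 = (-0.3948, +0.9188)
n_3 = (-0.9752, +0.2212)
n_4 = (-0.3810, -0.9246)
n_5 = (+0.2246, -0.9745)
n_6 = (+0.6922, -0.7217)
n_7 = (+0.9821, +0.1883)
  (0,1): δ = 152.48°  ·
  (0,2): δ = 119.98°  ·
  (0,3): δ = 66.02°  ✓
  (0,4): δ = 14.37°  ✓
  (0,5): δ = 49.74°  ✓
  (0,6): δ = 80.57°  ·
  (0,7): δ = 137.62°  ·
  (1,2): δ = 147.50°  ·
  (1,3): δ = 93.54°  ·
  (1,4): δ = 13.15°  ✓
  (1,5): δ = 22.22°  ✓
  (1,6): δ = 53.05°  ✓
  (1,7): δ = 110.10°  ·
  (2,3): δ = 126.03°  ·
  (2,4): δ = 45.65°  ✓
  (2,5): δ = 10.28°  ✓
  (2,6): δ = 20.55°  ✓
  (2,7): δ = 77.60°  ·
  (3,4): δ = 99.62°  ·
  (3,5): δ = 64.24°  ✓
  (3,6): δ = 33.41°  ✓
  (3,7): δ = 23.64°  ✓
  (4,5): δ = 144.63°  ·
  (4,6): δ = 113.80°  ·
  (4,7): δ = 56.75°  ✓
  (5,6): δ = 149.17°  ·
  (5,7): δ = 92.12°  ·
  (6,7): δ = 122.95°  ·
antipodal pairs: 13

count = 13; pairs: (0,3), (0,4), (0,5), (1,4), (1,5), (1,6), (2,4), (2,5), (2,6), (3,5), (3,6), (3,7), (4,7)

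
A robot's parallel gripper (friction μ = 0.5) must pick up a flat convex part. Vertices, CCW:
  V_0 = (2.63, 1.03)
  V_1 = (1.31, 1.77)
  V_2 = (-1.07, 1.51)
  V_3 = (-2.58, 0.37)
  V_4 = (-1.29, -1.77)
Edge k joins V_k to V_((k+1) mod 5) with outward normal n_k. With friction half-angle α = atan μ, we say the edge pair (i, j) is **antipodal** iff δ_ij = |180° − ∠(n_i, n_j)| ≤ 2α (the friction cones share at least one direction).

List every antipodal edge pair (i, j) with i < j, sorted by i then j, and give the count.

α = atan 0.5 = 26.57°;  2α = 53.13°
n_0 = (+0.4890, +0.8723)
n_1 = (-0.1086, +0.9941)
n_2 = (-0.6025, +0.7981)
n_3 = (-0.8564, -0.5163)
n_4 = (+0.5812, -0.8137)
  (0,1): δ = 144.49°  ·
  (0,2): δ = 113.67°  ·
  (0,3): δ = 29.64°  ✓
  (0,4): δ = 64.81°  ·
  (1,2): δ = 149.18°  ·
  (1,3): δ = 65.15°  ·
  (1,4): δ = 29.30°  ✓
  (2,3): δ = 95.97°  ·
  (2,4): δ = 1.51°  ✓
  (3,4): δ = 85.54°  ·
antipodal pairs: 3

count = 3; pairs: (0,3), (1,4), (2,4)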